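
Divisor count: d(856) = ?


856 = 2^3 × 107^1
d(856) = (3+1) × (1+1) = 8

8 divisors


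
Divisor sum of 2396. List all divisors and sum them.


Divisors of 2396: 1, 2, 4, 599, 1198, 2396
Sum = 1 + 2 + 4 + 599 + 1198 + 2396 = 4200

σ(2396) = 4200


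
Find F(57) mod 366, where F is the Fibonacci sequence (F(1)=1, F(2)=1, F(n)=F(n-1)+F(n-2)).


F(k) mod 366 for k=1..57:
1, 1, 2, 3, 5, 8, 13, 21, 34, 55, 89, 144, 233, 11, 244, 255, 133, 22, 155, 177, 332, 143, 109, 252, 361, 247, 242, 123, 365, 122, 121, 243, 364, 241, 239, 114, 353, 101, 88, 189, 277, 100, 11, 111, 122, 233, 355, 222, 211, 67, 278, 345, 257, 236, 127, 363, 124
F(57) mod 366 = 124


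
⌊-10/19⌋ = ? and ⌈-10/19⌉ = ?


-10/19 = -0.5263
floor = -1
ceil = 0

floor = -1, ceil = 0


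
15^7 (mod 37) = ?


15^1 mod 37 = 15
15^2 mod 37 = 3
15^3 mod 37 = 8
15^4 mod 37 = 9
15^5 mod 37 = 24
15^6 mod 37 = 27
15^7 mod 37 = 35


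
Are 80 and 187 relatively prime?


Euclidean algorithm:
187 = 2 * 80 + 27
80 = 2 * 27 + 26
27 = 1 * 26 + 1
26 = 26 * 1 + 0
GCD(80, 187) = 1

Yes, coprime (GCD = 1)


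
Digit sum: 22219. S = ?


2 + 2 + 2 + 1 + 9 = 16


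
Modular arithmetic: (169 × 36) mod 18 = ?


169 × 36 = 6084
6084 mod 18 = 0


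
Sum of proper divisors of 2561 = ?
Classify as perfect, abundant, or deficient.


Proper divisors: 1, 13, 197
Sum = 1 + 13 + 197 = 211
211 < 2561 → deficient

s(2561) = 211 (deficient)


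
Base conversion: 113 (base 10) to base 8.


113 (base 10) = 113 (decimal)
113 (decimal) = 161 (base 8)


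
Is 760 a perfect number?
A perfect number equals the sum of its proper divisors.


Proper divisors of 760: 1, 2, 4, 5, 8, 10, 19, 20, 38, 40, 76, 95, 152, 190, 380
Sum = 1 + 2 + 4 + 5 + 8 + 10 + 19 + 20 + 38 + 40 + 76 + 95 + 152 + 190 + 380 = 1040

No, 760 is not perfect (1040 ≠ 760)


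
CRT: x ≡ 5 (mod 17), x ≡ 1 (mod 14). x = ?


M = 17*14 = 238
M1 = M/17 = 14, M2 = M/14 = 17
M1^(-1) mod 17 = 11, M2^(-1) mod 14 = 5
x = 5*14*11 + 1*17*5 = 855
855 mod 238 = 141
Check: 141 mod 17 = 5 ✓, 141 mod 14 = 1 ✓

x ≡ 141 (mod 238)


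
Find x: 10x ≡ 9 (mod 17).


GCD(10, 17) = 1, unique solution
a^(-1) mod 17 = 12
x = 12 * 9 mod 17 = 6

x ≡ 6 (mod 17)


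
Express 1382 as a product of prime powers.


1382 / 2 = 691
691 / 691 = 1
1382 = 2 × 691


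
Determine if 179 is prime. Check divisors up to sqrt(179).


Check divisors up to sqrt(179) = 13.3791
No divisors found.
179 is prime.

Yes, 179 is prime


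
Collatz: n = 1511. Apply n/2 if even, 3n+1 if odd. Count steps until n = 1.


1511 → 4534 → 2267 → 6802 → 3401 → 10204 → 5102 → 2551 → 7654 → 3827 → 11482 → 5741 → 17224 → 8612 → 4306 → 2153 → 6460 → 3230 → 1615 → 4846 → 2423 → 7270 → 3635 → 10906 → 5453 → 16360 → 8180 → 4090 → 2045 → 6136 → 3068 → 1534 → 767 → 2302 → 1151 → 3454 → 1727 → 5182 → 2591 → 7774 → 3887 → 11662 → 5831 → 17494 → 8747 → 26242 → 13121 → 39364 → 19682 → 9841 → 29524 → 14762 → 7381 → 22144 → 11072 → 5536 → 2768 → 1384 → 692 → 346 → 173 → 520 → 260 → 130 → 65 → 196 → 98 → 49 → 148 → 74 → 37 → 112 → 56 → 28 → 14 → 7 → 22 → 11 → 34 → 17 → 52 → 26 → 13 → 40 → 20 → 10 → 5 → 16 → 8 → 4 → 2 → 1
Total steps = 91

91 steps


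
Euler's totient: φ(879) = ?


879 = 3 × 293
Prime factors: 3, 293
φ(879) = 879 × (1-1/3) × (1-1/293)
= 879 × 2/3 × 292/293 = 584

φ(879) = 584


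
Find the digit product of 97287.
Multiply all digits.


9 × 7 × 2 × 8 × 7 = 7056


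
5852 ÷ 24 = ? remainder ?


5852 = 24 * 243 + 20
Check: 5832 + 20 = 5852

q = 243, r = 20


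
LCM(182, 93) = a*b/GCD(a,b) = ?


GCD(182, 93) = 1
LCM = 182*93/1 = 16926/1 = 16926

LCM = 16926


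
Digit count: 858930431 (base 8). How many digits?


858930431 in base 8 = 6314436377
Number of digits = 10

10 digits (base 8)


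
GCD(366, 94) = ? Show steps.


366 = 3 * 94 + 84
94 = 1 * 84 + 10
84 = 8 * 10 + 4
10 = 2 * 4 + 2
4 = 2 * 2 + 0
GCD = 2


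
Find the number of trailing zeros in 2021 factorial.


floor(2021/5) = 404
floor(2021/25) = 80
floor(2021/125) = 16
floor(2021/625) = 3
Total = 503

503 trailing zeros


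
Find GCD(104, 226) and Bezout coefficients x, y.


Tabular extended Euclidean (each row: r = 104*s + 226*t):
r=104, s=1, t=0
r=226, s=0, t=1
q=0: r=104, s=1, t=0   [104*(1) + 226*(0) = 104]
q=2: r=18, s=-2, t=1   [104*(-2) + 226*(1) = 18]
q=5: r=14, s=11, t=-5   [104*(11) + 226*(-5) = 14]
q=1: r=4, s=-13, t=6   [104*(-13) + 226*(6) = 4]
q=3: r=2, s=50, t=-23   [104*(50) + 226*(-23) = 2]
q=2: r=0, s=-113, t=52   [104*(-113) + 226*(52) = 0]
GCD = 2; from the row with r=2: x=50, y=-23
Check: 104*(50) + 226*(-23) = 5200 - 5198 = 2

GCD = 2, x = 50, y = -23


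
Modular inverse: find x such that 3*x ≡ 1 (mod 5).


Use the extended Euclidean algorithm on (5, 3); each row r = 5*s + 3*t:
r=5, s=1, t=0
r=3, s=0, t=1
q=1: r=2, s=1, t=-1   [5*(1) + 3*(-1) = 2]
q=1: r=1, s=-1, t=2   [5*(-1) + 3*(2) = 1]
q=2: r=0, s=3, t=-5   [5*(3) + 3*(-5) = 0]
GCD = 1 with t = 2, so 3*(2) ≡ 1 (mod 5)
Inverse = 2 mod 5 = 2
Check: 3 * 2 = 6 ≡ 1 (mod 5)

3^(-1) ≡ 2 (mod 5)


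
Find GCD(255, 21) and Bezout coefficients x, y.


Tabular extended Euclidean (each row: r = 255*s + 21*t):
r=255, s=1, t=0
r=21, s=0, t=1
q=12: r=3, s=1, t=-12   [255*(1) + 21*(-12) = 3]
q=7: r=0, s=-7, t=85   [255*(-7) + 21*(85) = 0]
GCD = 3; from the row with r=3: x=1, y=-12
Check: 255*(1) + 21*(-12) = 255 - 252 = 3

GCD = 3, x = 1, y = -12


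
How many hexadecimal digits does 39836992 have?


39836992 in base 16 = 25FDD40
Number of digits = 7

7 digits (base 16)


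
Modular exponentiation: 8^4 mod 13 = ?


8^1 mod 13 = 8
8^2 mod 13 = 12
8^3 mod 13 = 5
8^4 mod 13 = 1


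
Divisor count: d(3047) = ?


3047 = 11^1 × 277^1
d(3047) = (1+1) × (1+1) = 4

4 divisors


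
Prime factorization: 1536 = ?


1536 / 2 = 768
768 / 2 = 384
384 / 2 = 192
192 / 2 = 96
96 / 2 = 48
48 / 2 = 24
24 / 2 = 12
12 / 2 = 6
6 / 2 = 3
3 / 3 = 1
1536 = 2^9 × 3


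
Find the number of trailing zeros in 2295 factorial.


floor(2295/5) = 459
floor(2295/25) = 91
floor(2295/125) = 18
floor(2295/625) = 3
Total = 571

571 trailing zeros


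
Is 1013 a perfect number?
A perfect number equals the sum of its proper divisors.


Proper divisors of 1013: 1
Sum = 1 = 1

No, 1013 is not perfect (1 ≠ 1013)


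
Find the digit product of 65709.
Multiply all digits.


6 × 5 × 7 × 0 × 9 = 0


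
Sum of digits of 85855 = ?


8 + 5 + 8 + 5 + 5 = 31


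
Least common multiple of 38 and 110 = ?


GCD(38, 110) = 2
LCM = 38*110/2 = 4180/2 = 2090

LCM = 2090


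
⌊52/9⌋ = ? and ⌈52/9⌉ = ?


52/9 = 5.7778
floor = 5
ceil = 6

floor = 5, ceil = 6


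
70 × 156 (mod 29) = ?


70 × 156 = 10920
10920 mod 29 = 16


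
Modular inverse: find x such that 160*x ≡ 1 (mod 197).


Use the extended Euclidean algorithm on (197, 160); each row r = 197*s + 160*t:
r=197, s=1, t=0
r=160, s=0, t=1
q=1: r=37, s=1, t=-1   [197*(1) + 160*(-1) = 37]
q=4: r=12, s=-4, t=5   [197*(-4) + 160*(5) = 12]
q=3: r=1, s=13, t=-16   [197*(13) + 160*(-16) = 1]
q=12: r=0, s=-160, t=197   [197*(-160) + 160*(197) = 0]
GCD = 1 with t = -16, so 160*(-16) ≡ 1 (mod 197)
Inverse = -16 mod 197 = 181
Check: 160 * 181 = 28960 ≡ 1 (mod 197)

160^(-1) ≡ 181 (mod 197)


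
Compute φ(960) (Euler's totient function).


960 = 2^6 × 3 × 5
Prime factors: 2, 3, 5
φ(960) = 960 × (1-1/2) × (1-1/3) × (1-1/5)
= 960 × 1/2 × 2/3 × 4/5 = 256

φ(960) = 256


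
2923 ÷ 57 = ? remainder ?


2923 = 57 * 51 + 16
Check: 2907 + 16 = 2923

q = 51, r = 16


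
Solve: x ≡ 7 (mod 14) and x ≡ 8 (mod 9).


M = 14*9 = 126
M1 = M/14 = 9, M2 = M/9 = 14
M1^(-1) mod 14 = 11, M2^(-1) mod 9 = 2
x = 7*9*11 + 8*14*2 = 917
917 mod 126 = 35
Check: 35 mod 14 = 7 ✓, 35 mod 9 = 8 ✓

x ≡ 35 (mod 126)


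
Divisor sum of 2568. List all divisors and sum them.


Divisors of 2568: 1, 2, 3, 4, 6, 8, 12, 24, 107, 214, 321, 428, 642, 856, 1284, 2568
Sum = 1 + 2 + 3 + 4 + 6 + 8 + 12 + 24 + 107 + 214 + 321 + 428 + 642 + 856 + 1284 + 2568 = 6480

σ(2568) = 6480


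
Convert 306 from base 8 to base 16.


306 (base 8) = 198 (decimal)
198 (decimal) = C6 (base 16)


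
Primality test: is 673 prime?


Check divisors up to sqrt(673) = 25.9422
No divisors found.
673 is prime.

Yes, 673 is prime


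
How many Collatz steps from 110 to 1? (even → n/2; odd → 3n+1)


110 → 55 → 166 → 83 → 250 → 125 → 376 → 188 → 94 → 47 → 142 → 71 → 214 → 107 → 322 → 161 → 484 → 242 → 121 → 364 → 182 → 91 → 274 → 137 → 412 → 206 → 103 → 310 → 155 → 466 → 233 → 700 → 350 → 175 → 526 → 263 → 790 → 395 → 1186 → 593 → 1780 → 890 → 445 → 1336 → 668 → 334 → 167 → 502 → 251 → 754 → 377 → 1132 → 566 → 283 → 850 → 425 → 1276 → 638 → 319 → 958 → 479 → 1438 → 719 → 2158 → 1079 → 3238 → 1619 → 4858 → 2429 → 7288 → 3644 → 1822 → 911 → 2734 → 1367 → 4102 → 2051 → 6154 → 3077 → 9232 → 4616 → 2308 → 1154 → 577 → 1732 → 866 → 433 → 1300 → 650 → 325 → 976 → 488 → 244 → 122 → 61 → 184 → 92 → 46 → 23 → 70 → 35 → 106 → 53 → 160 → 80 → 40 → 20 → 10 → 5 → 16 → 8 → 4 → 2 → 1
Total steps = 113

113 steps


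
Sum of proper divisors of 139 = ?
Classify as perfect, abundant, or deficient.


Proper divisors: 1
Sum = 1 = 1
1 < 139 → deficient

s(139) = 1 (deficient)


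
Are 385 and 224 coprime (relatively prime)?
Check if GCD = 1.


Euclidean algorithm:
385 = 1 * 224 + 161
224 = 1 * 161 + 63
161 = 2 * 63 + 35
63 = 1 * 35 + 28
35 = 1 * 28 + 7
28 = 4 * 7 + 0
GCD(385, 224) = 7

No, not coprime (GCD = 7)


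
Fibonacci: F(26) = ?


Sequence: 1, 1, 2, 3, 5, 8, 13, 21, 34, 55, 89, 144, 233, 377, 610, 987, 1597, 2584, 4181, 6765, 10946, 17711, 28657, 46368, 75025, 121393
F(26) = 121393


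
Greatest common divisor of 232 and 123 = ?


232 = 1 * 123 + 109
123 = 1 * 109 + 14
109 = 7 * 14 + 11
14 = 1 * 11 + 3
11 = 3 * 3 + 2
3 = 1 * 2 + 1
2 = 2 * 1 + 0
GCD = 1


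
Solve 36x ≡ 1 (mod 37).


GCD(36, 37) = 1, unique solution
a^(-1) mod 37 = 36
x = 36 * 1 mod 37 = 36

x ≡ 36 (mod 37)


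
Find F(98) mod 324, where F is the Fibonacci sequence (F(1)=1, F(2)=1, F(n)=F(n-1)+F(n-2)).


F(k) mod 324 for k=1..98:
1, 1, 2, 3, 5, 8, 13, 21, 34, 55, 89, 144, 233, 53, 286, 15, 301, 316, 293, 285, 254, 215, 145, 36, 181, 217, 74, 291, 41, 8, 49, 57, 106, 163, 269, 108, 53, 161, 214, 51, 265, 316, 257, 249, 182, 107, 289, 72, 37, 109, 146, 255, 77, 8, 85, 93, 178, 271, 125, 72, 197, 269, 142, 87, 229, 316, 221, 213, 110, 323, 109, 108, 217, 1, 218, 219, 113, 8, 121, 129, 250, 55, 305, 36, 17, 53, 70, 123, 193, 316, 185, 177, 38, 215, 253, 144, 73, 217
F(98) mod 324 = 217


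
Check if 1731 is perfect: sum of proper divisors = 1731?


Proper divisors of 1731: 1, 3, 577
Sum = 1 + 3 + 577 = 581

No, 1731 is not perfect (581 ≠ 1731)


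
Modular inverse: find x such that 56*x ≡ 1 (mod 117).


Use the extended Euclidean algorithm on (117, 56); each row r = 117*s + 56*t:
r=117, s=1, t=0
r=56, s=0, t=1
q=2: r=5, s=1, t=-2   [117*(1) + 56*(-2) = 5]
q=11: r=1, s=-11, t=23   [117*(-11) + 56*(23) = 1]
q=5: r=0, s=56, t=-117   [117*(56) + 56*(-117) = 0]
GCD = 1 with t = 23, so 56*(23) ≡ 1 (mod 117)
Inverse = 23 mod 117 = 23
Check: 56 * 23 = 1288 ≡ 1 (mod 117)

56^(-1) ≡ 23 (mod 117)


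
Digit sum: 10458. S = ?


1 + 0 + 4 + 5 + 8 = 18


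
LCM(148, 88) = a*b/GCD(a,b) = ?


GCD(148, 88) = 4
LCM = 148*88/4 = 13024/4 = 3256

LCM = 3256


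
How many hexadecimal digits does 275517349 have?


275517349 in base 16 = 106C0FA5
Number of digits = 8

8 digits (base 16)


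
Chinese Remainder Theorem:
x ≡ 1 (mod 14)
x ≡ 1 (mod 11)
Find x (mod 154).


M = 14*11 = 154
M1 = M/14 = 11, M2 = M/11 = 14
M1^(-1) mod 14 = 9, M2^(-1) mod 11 = 4
x = 1*11*9 + 1*14*4 = 155
155 mod 154 = 1
Check: 1 mod 14 = 1 ✓, 1 mod 11 = 1 ✓

x ≡ 1 (mod 154)


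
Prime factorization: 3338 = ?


3338 / 2 = 1669
1669 / 1669 = 1
3338 = 2 × 1669


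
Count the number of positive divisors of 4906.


4906 = 2^1 × 11^1 × 223^1
d(4906) = (1+1) × (1+1) × (1+1) = 8

8 divisors


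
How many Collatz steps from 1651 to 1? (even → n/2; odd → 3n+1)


1651 → 4954 → 2477 → 7432 → 3716 → 1858 → 929 → 2788 → 1394 → 697 → 2092 → 1046 → 523 → 1570 → 785 → 2356 → 1178 → 589 → 1768 → 884 → 442 → 221 → 664 → 332 → 166 → 83 → 250 → 125 → 376 → 188 → 94 → 47 → 142 → 71 → 214 → 107 → 322 → 161 → 484 → 242 → 121 → 364 → 182 → 91 → 274 → 137 → 412 → 206 → 103 → 310 → 155 → 466 → 233 → 700 → 350 → 175 → 526 → 263 → 790 → 395 → 1186 → 593 → 1780 → 890 → 445 → 1336 → 668 → 334 → 167 → 502 → 251 → 754 → 377 → 1132 → 566 → 283 → 850 → 425 → 1276 → 638 → 319 → 958 → 479 → 1438 → 719 → 2158 → 1079 → 3238 → 1619 → 4858 → 2429 → 7288 → 3644 → 1822 → 911 → 2734 → 1367 → 4102 → 2051 → 6154 → 3077 → 9232 → 4616 → 2308 → 1154 → 577 → 1732 → 866 → 433 → 1300 → 650 → 325 → 976 → 488 → 244 → 122 → 61 → 184 → 92 → 46 → 23 → 70 → 35 → 106 → 53 → 160 → 80 → 40 → 20 → 10 → 5 → 16 → 8 → 4 → 2 → 1
Total steps = 135

135 steps


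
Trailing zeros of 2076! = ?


floor(2076/5) = 415
floor(2076/25) = 83
floor(2076/125) = 16
floor(2076/625) = 3
Total = 517

517 trailing zeros


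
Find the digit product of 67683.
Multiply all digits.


6 × 7 × 6 × 8 × 3 = 6048


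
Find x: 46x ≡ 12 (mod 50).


GCD(46, 50) = 2 divides 12
Divide: 23x ≡ 6 (mod 25)
x ≡ 22 (mod 25)


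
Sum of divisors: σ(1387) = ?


Divisors of 1387: 1, 19, 73, 1387
Sum = 1 + 19 + 73 + 1387 = 1480

σ(1387) = 1480


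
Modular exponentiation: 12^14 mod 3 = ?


12^1 mod 3 = 0
12^2 mod 3 = 0
12^3 mod 3 = 0
12^4 mod 3 = 0
12^5 mod 3 = 0
12^6 mod 3 = 0
12^7 mod 3 = 0
12^8 mod 3 = 0
12^9 mod 3 = 0
12^10 mod 3 = 0
12^11 mod 3 = 0
12^12 mod 3 = 0
12^13 mod 3 = 0
12^14 mod 3 = 0


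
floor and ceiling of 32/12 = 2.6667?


32/12 = 2.6667
floor = 2
ceil = 3

floor = 2, ceil = 3


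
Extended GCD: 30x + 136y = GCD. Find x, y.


Tabular extended Euclidean (each row: r = 30*s + 136*t):
r=30, s=1, t=0
r=136, s=0, t=1
q=0: r=30, s=1, t=0   [30*(1) + 136*(0) = 30]
q=4: r=16, s=-4, t=1   [30*(-4) + 136*(1) = 16]
q=1: r=14, s=5, t=-1   [30*(5) + 136*(-1) = 14]
q=1: r=2, s=-9, t=2   [30*(-9) + 136*(2) = 2]
q=7: r=0, s=68, t=-15   [30*(68) + 136*(-15) = 0]
GCD = 2; from the row with r=2: x=-9, y=2
Check: 30*(-9) + 136*(2) = -270 + 272 = 2

GCD = 2, x = -9, y = 2


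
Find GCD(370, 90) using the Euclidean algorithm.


370 = 4 * 90 + 10
90 = 9 * 10 + 0
GCD = 10


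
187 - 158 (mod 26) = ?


187 - 158 = 29
29 mod 26 = 3


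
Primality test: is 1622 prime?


1622 / 2 = 811 (exact division)
1622 is NOT prime.

No, 1622 is not prime


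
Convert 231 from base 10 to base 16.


231 (base 10) = 231 (decimal)
231 (decimal) = E7 (base 16)


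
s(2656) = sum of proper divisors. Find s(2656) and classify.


Proper divisors: 1, 2, 4, 8, 16, 32, 83, 166, 332, 664, 1328
Sum = 1 + 2 + 4 + 8 + 16 + 32 + 83 + 166 + 332 + 664 + 1328 = 2636
2636 < 2656 → deficient

s(2656) = 2636 (deficient)


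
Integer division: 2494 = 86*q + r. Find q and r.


2494 = 86 * 29 + 0
Check: 2494 + 0 = 2494

q = 29, r = 0


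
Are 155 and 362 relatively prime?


Euclidean algorithm:
362 = 2 * 155 + 52
155 = 2 * 52 + 51
52 = 1 * 51 + 1
51 = 51 * 1 + 0
GCD(155, 362) = 1

Yes, coprime (GCD = 1)


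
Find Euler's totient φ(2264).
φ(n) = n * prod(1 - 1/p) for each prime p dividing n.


2264 = 2^3 × 283
Prime factors: 2, 283
φ(2264) = 2264 × (1-1/2) × (1-1/283)
= 2264 × 1/2 × 282/283 = 1128

φ(2264) = 1128


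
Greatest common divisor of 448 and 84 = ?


448 = 5 * 84 + 28
84 = 3 * 28 + 0
GCD = 28


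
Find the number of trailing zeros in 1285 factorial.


floor(1285/5) = 257
floor(1285/25) = 51
floor(1285/125) = 10
floor(1285/625) = 2
Total = 320

320 trailing zeros


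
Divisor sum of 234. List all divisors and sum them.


Divisors of 234: 1, 2, 3, 6, 9, 13, 18, 26, 39, 78, 117, 234
Sum = 1 + 2 + 3 + 6 + 9 + 13 + 18 + 26 + 39 + 78 + 117 + 234 = 546

σ(234) = 546


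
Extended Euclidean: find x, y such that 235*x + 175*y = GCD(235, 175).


Tabular extended Euclidean (each row: r = 235*s + 175*t):
r=235, s=1, t=0
r=175, s=0, t=1
q=1: r=60, s=1, t=-1   [235*(1) + 175*(-1) = 60]
q=2: r=55, s=-2, t=3   [235*(-2) + 175*(3) = 55]
q=1: r=5, s=3, t=-4   [235*(3) + 175*(-4) = 5]
q=11: r=0, s=-35, t=47   [235*(-35) + 175*(47) = 0]
GCD = 5; from the row with r=5: x=3, y=-4
Check: 235*(3) + 175*(-4) = 705 - 700 = 5

GCD = 5, x = 3, y = -4


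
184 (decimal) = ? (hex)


184 (base 10) = 184 (decimal)
184 (decimal) = B8 (base 16)


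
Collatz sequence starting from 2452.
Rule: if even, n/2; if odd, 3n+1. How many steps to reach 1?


2452 → 1226 → 613 → 1840 → 920 → 460 → 230 → 115 → 346 → 173 → 520 → 260 → 130 → 65 → 196 → 98 → 49 → 148 → 74 → 37 → 112 → 56 → 28 → 14 → 7 → 22 → 11 → 34 → 17 → 52 → 26 → 13 → 40 → 20 → 10 → 5 → 16 → 8 → 4 → 2 → 1
Total steps = 40

40 steps


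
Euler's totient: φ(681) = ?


681 = 3 × 227
Prime factors: 3, 227
φ(681) = 681 × (1-1/3) × (1-1/227)
= 681 × 2/3 × 226/227 = 452

φ(681) = 452


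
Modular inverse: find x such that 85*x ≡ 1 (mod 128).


Use the extended Euclidean algorithm on (128, 85); each row r = 128*s + 85*t:
r=128, s=1, t=0
r=85, s=0, t=1
q=1: r=43, s=1, t=-1   [128*(1) + 85*(-1) = 43]
q=1: r=42, s=-1, t=2   [128*(-1) + 85*(2) = 42]
q=1: r=1, s=2, t=-3   [128*(2) + 85*(-3) = 1]
q=42: r=0, s=-85, t=128   [128*(-85) + 85*(128) = 0]
GCD = 1 with t = -3, so 85*(-3) ≡ 1 (mod 128)
Inverse = -3 mod 128 = 125
Check: 85 * 125 = 10625 ≡ 1 (mod 128)

85^(-1) ≡ 125 (mod 128)


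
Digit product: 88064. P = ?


8 × 8 × 0 × 6 × 4 = 0


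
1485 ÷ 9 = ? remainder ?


1485 = 9 * 165 + 0
Check: 1485 + 0 = 1485

q = 165, r = 0


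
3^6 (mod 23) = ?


3^1 mod 23 = 3
3^2 mod 23 = 9
3^3 mod 23 = 4
3^4 mod 23 = 12
3^5 mod 23 = 13
3^6 mod 23 = 16


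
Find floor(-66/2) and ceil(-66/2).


-66/2 = -33.0000
floor = -33
ceil = -33

floor = -33, ceil = -33


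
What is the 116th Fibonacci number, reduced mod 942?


F(k) mod 942 for k=1..116:
1, 1, 2, 3, 5, 8, 13, 21, 34, 55, 89, 144, 233, 377, 610, 45, 655, 700, 413, 171, 584, 755, 397, 210, 607, 817, 482, 357, 839, 254, 151, 405, 556, 19, 575, 594, 227, 821, 106, 927, 91, 76, 167, 243, 410, 653, 121, 774, 895, 727, 680, 465, 203, 668, 871, 597, 526, 181, 707, 888, 653, 599, 310, 909, 277, 244, 521, 765, 344, 167, 511, 678, 247, 925, 230, 213, 443, 656, 157, 813, 28, 841, 869, 768, 695, 521, 274, 795, 127, 922, 107, 87, 194, 281, 475, 756, 289, 103, 392, 495, 887, 440, 385, 825, 268, 151, 419, 570, 47, 617, 664, 339, 61, 400, 461, 861
F(116) mod 942 = 861


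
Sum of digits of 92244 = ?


9 + 2 + 2 + 4 + 4 = 21


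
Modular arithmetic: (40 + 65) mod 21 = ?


40 + 65 = 105
105 mod 21 = 0


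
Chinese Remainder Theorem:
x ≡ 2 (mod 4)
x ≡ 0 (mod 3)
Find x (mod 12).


M = 4*3 = 12
M1 = M/4 = 3, M2 = M/3 = 4
M1^(-1) mod 4 = 3, M2^(-1) mod 3 = 1
x = 2*3*3 + 0*4*1 = 18
18 mod 12 = 6
Check: 6 mod 4 = 2 ✓, 6 mod 3 = 0 ✓

x ≡ 6 (mod 12)


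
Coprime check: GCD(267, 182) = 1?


Euclidean algorithm:
267 = 1 * 182 + 85
182 = 2 * 85 + 12
85 = 7 * 12 + 1
12 = 12 * 1 + 0
GCD(267, 182) = 1

Yes, coprime (GCD = 1)


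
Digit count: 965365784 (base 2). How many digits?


965365784 in base 2 = 111001100010100101000000011000
Number of digits = 30

30 digits (base 2)


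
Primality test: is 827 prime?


Check divisors up to sqrt(827) = 28.7576
No divisors found.
827 is prime.

Yes, 827 is prime


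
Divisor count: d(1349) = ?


1349 = 19^1 × 71^1
d(1349) = (1+1) × (1+1) = 4

4 divisors


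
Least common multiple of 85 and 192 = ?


GCD(85, 192) = 1
LCM = 85*192/1 = 16320/1 = 16320

LCM = 16320


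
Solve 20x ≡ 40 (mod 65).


GCD(20, 65) = 5 divides 40
Divide: 4x ≡ 8 (mod 13)
x ≡ 2 (mod 13)


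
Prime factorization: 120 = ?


120 / 2 = 60
60 / 2 = 30
30 / 2 = 15
15 / 3 = 5
5 / 5 = 1
120 = 2^3 × 3 × 5


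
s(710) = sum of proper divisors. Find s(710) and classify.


Proper divisors: 1, 2, 5, 10, 71, 142, 355
Sum = 1 + 2 + 5 + 10 + 71 + 142 + 355 = 586
586 < 710 → deficient

s(710) = 586 (deficient)


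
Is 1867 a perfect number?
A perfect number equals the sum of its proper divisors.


Proper divisors of 1867: 1
Sum = 1 = 1

No, 1867 is not perfect (1 ≠ 1867)


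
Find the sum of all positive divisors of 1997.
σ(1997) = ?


Divisors of 1997: 1, 1997
Sum = 1 + 1997 = 1998

σ(1997) = 1998


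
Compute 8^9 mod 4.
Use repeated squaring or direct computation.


8^1 mod 4 = 0
8^2 mod 4 = 0
8^3 mod 4 = 0
8^4 mod 4 = 0
8^5 mod 4 = 0
8^6 mod 4 = 0
8^7 mod 4 = 0
8^8 mod 4 = 0
8^9 mod 4 = 0


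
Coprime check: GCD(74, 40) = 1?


Euclidean algorithm:
74 = 1 * 40 + 34
40 = 1 * 34 + 6
34 = 5 * 6 + 4
6 = 1 * 4 + 2
4 = 2 * 2 + 0
GCD(74, 40) = 2

No, not coprime (GCD = 2)


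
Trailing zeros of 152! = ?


floor(152/5) = 30
floor(152/25) = 6
floor(152/125) = 1
Total = 37

37 trailing zeros


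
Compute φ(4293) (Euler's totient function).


4293 = 3^4 × 53
Prime factors: 3, 53
φ(4293) = 4293 × (1-1/3) × (1-1/53)
= 4293 × 2/3 × 52/53 = 2808

φ(4293) = 2808


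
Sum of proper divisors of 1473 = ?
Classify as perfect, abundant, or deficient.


Proper divisors: 1, 3, 491
Sum = 1 + 3 + 491 = 495
495 < 1473 → deficient

s(1473) = 495 (deficient)


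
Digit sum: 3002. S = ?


3 + 0 + 0 + 2 = 5


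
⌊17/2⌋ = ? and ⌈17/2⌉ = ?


17/2 = 8.5000
floor = 8
ceil = 9

floor = 8, ceil = 9


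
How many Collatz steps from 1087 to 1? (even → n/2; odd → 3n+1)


1087 → 3262 → 1631 → 4894 → 2447 → 7342 → 3671 → 11014 → 5507 → 16522 → 8261 → 24784 → 12392 → 6196 → 3098 → 1549 → 4648 → 2324 → 1162 → 581 → 1744 → 872 → 436 → 218 → 109 → 328 → 164 → 82 → 41 → 124 → 62 → 31 → 94 → 47 → 142 → 71 → 214 → 107 → 322 → 161 → 484 → 242 → 121 → 364 → 182 → 91 → 274 → 137 → 412 → 206 → 103 → 310 → 155 → 466 → 233 → 700 → 350 → 175 → 526 → 263 → 790 → 395 → 1186 → 593 → 1780 → 890 → 445 → 1336 → 668 → 334 → 167 → 502 → 251 → 754 → 377 → 1132 → 566 → 283 → 850 → 425 → 1276 → 638 → 319 → 958 → 479 → 1438 → 719 → 2158 → 1079 → 3238 → 1619 → 4858 → 2429 → 7288 → 3644 → 1822 → 911 → 2734 → 1367 → 4102 → 2051 → 6154 → 3077 → 9232 → 4616 → 2308 → 1154 → 577 → 1732 → 866 → 433 → 1300 → 650 → 325 → 976 → 488 → 244 → 122 → 61 → 184 → 92 → 46 → 23 → 70 → 35 → 106 → 53 → 160 → 80 → 40 → 20 → 10 → 5 → 16 → 8 → 4 → 2 → 1
Total steps = 137

137 steps


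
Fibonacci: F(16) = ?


Sequence: 1, 1, 2, 3, 5, 8, 13, 21, 34, 55, 89, 144, 233, 377, 610, 987
F(16) = 987


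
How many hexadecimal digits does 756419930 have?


756419930 in base 16 = 2D160D5A
Number of digits = 8

8 digits (base 16)


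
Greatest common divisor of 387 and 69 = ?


387 = 5 * 69 + 42
69 = 1 * 42 + 27
42 = 1 * 27 + 15
27 = 1 * 15 + 12
15 = 1 * 12 + 3
12 = 4 * 3 + 0
GCD = 3


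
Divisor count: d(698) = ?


698 = 2^1 × 349^1
d(698) = (1+1) × (1+1) = 4

4 divisors


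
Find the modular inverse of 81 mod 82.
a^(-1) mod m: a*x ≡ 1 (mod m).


Use the extended Euclidean algorithm on (82, 81); each row r = 82*s + 81*t:
r=82, s=1, t=0
r=81, s=0, t=1
q=1: r=1, s=1, t=-1   [82*(1) + 81*(-1) = 1]
q=81: r=0, s=-81, t=82   [82*(-81) + 81*(82) = 0]
GCD = 1 with t = -1, so 81*(-1) ≡ 1 (mod 82)
Inverse = -1 mod 82 = 81
Check: 81 * 81 = 6561 ≡ 1 (mod 82)

81^(-1) ≡ 81 (mod 82)


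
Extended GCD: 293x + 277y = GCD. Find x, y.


Tabular extended Euclidean (each row: r = 293*s + 277*t):
r=293, s=1, t=0
r=277, s=0, t=1
q=1: r=16, s=1, t=-1   [293*(1) + 277*(-1) = 16]
q=17: r=5, s=-17, t=18   [293*(-17) + 277*(18) = 5]
q=3: r=1, s=52, t=-55   [293*(52) + 277*(-55) = 1]
q=5: r=0, s=-277, t=293   [293*(-277) + 277*(293) = 0]
GCD = 1; from the row with r=1: x=52, y=-55
Check: 293*(52) + 277*(-55) = 15236 - 15235 = 1

GCD = 1, x = 52, y = -55


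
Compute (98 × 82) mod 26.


98 × 82 = 8036
8036 mod 26 = 2


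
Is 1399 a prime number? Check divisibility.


Check divisors up to sqrt(1399) = 37.4032
No divisors found.
1399 is prime.

Yes, 1399 is prime


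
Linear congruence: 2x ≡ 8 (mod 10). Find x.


GCD(2, 10) = 2 divides 8
Divide: 1x ≡ 4 (mod 5)
x ≡ 4 (mod 5)


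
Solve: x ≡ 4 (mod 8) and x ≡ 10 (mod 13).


M = 8*13 = 104
M1 = M/8 = 13, M2 = M/13 = 8
M1^(-1) mod 8 = 5, M2^(-1) mod 13 = 5
x = 4*13*5 + 10*8*5 = 660
660 mod 104 = 36
Check: 36 mod 8 = 4 ✓, 36 mod 13 = 10 ✓

x ≡ 36 (mod 104)


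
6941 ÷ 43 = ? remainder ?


6941 = 43 * 161 + 18
Check: 6923 + 18 = 6941

q = 161, r = 18


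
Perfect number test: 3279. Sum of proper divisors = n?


Proper divisors of 3279: 1, 3, 1093
Sum = 1 + 3 + 1093 = 1097

No, 3279 is not perfect (1097 ≠ 3279)


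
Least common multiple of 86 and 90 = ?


GCD(86, 90) = 2
LCM = 86*90/2 = 7740/2 = 3870

LCM = 3870


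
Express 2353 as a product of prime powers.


2353 / 13 = 181
181 / 181 = 1
2353 = 13 × 181


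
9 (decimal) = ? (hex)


9 (base 10) = 9 (decimal)
9 (decimal) = 9 (base 16)


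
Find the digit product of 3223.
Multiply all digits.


3 × 2 × 2 × 3 = 36


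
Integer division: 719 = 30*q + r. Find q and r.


719 = 30 * 23 + 29
Check: 690 + 29 = 719

q = 23, r = 29


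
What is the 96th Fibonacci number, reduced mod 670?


F(k) mod 670 for k=1..96:
1, 1, 2, 3, 5, 8, 13, 21, 34, 55, 89, 144, 233, 377, 610, 317, 257, 574, 161, 65, 226, 291, 517, 138, 655, 123, 108, 231, 339, 570, 239, 139, 378, 517, 225, 72, 297, 369, 666, 365, 361, 56, 417, 473, 220, 23, 243, 266, 509, 105, 614, 49, 663, 42, 35, 77, 112, 189, 301, 490, 121, 611, 62, 3, 65, 68, 133, 201, 334, 535, 199, 64, 263, 327, 590, 247, 167, 414, 581, 325, 236, 561, 127, 18, 145, 163, 308, 471, 109, 580, 19, 599, 618, 547, 495, 372
F(96) mod 670 = 372


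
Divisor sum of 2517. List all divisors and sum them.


Divisors of 2517: 1, 3, 839, 2517
Sum = 1 + 3 + 839 + 2517 = 3360

σ(2517) = 3360


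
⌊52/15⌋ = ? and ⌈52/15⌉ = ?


52/15 = 3.4667
floor = 3
ceil = 4

floor = 3, ceil = 4


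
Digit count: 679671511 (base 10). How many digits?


679671511 has 9 digits in base 10
floor(log10(679671511)) + 1 = floor(8.8323) + 1 = 9

9 digits (base 10)


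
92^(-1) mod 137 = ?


Use the extended Euclidean algorithm on (137, 92); each row r = 137*s + 92*t:
r=137, s=1, t=0
r=92, s=0, t=1
q=1: r=45, s=1, t=-1   [137*(1) + 92*(-1) = 45]
q=2: r=2, s=-2, t=3   [137*(-2) + 92*(3) = 2]
q=22: r=1, s=45, t=-67   [137*(45) + 92*(-67) = 1]
q=2: r=0, s=-92, t=137   [137*(-92) + 92*(137) = 0]
GCD = 1 with t = -67, so 92*(-67) ≡ 1 (mod 137)
Inverse = -67 mod 137 = 70
Check: 92 * 70 = 6440 ≡ 1 (mod 137)

92^(-1) ≡ 70 (mod 137)


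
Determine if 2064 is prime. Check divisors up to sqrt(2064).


2064 / 2 = 1032 (exact division)
2064 is NOT prime.

No, 2064 is not prime


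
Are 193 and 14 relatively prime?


Euclidean algorithm:
193 = 13 * 14 + 11
14 = 1 * 11 + 3
11 = 3 * 3 + 2
3 = 1 * 2 + 1
2 = 2 * 1 + 0
GCD(193, 14) = 1

Yes, coprime (GCD = 1)


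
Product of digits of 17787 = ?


1 × 7 × 7 × 8 × 7 = 2744


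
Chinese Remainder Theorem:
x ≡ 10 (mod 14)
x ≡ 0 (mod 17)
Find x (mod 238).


M = 14*17 = 238
M1 = M/14 = 17, M2 = M/17 = 14
M1^(-1) mod 14 = 5, M2^(-1) mod 17 = 11
x = 10*17*5 + 0*14*11 = 850
850 mod 238 = 136
Check: 136 mod 14 = 10 ✓, 136 mod 17 = 0 ✓

x ≡ 136 (mod 238)


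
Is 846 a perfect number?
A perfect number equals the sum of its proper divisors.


Proper divisors of 846: 1, 2, 3, 6, 9, 18, 47, 94, 141, 282, 423
Sum = 1 + 2 + 3 + 6 + 9 + 18 + 47 + 94 + 141 + 282 + 423 = 1026

No, 846 is not perfect (1026 ≠ 846)


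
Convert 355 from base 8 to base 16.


355 (base 8) = 237 (decimal)
237 (decimal) = ED (base 16)


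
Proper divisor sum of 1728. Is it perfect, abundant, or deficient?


Proper divisors: 1, 2, 3, 4, 6, 8, 9, 12, 16, 18, 24, 27, 32, 36, 48, 54, 64, 72, 96, 108, 144, 192, 216, 288, 432, 576, 864
Sum = 1 + 2 + 3 + 4 + 6 + 8 + 9 + 12 + 16 + 18 + 24 + 27 + 32 + 36 + 48 + 54 + 64 + 72 + 96 + 108 + 144 + 192 + 216 + 288 + 432 + 576 + 864 = 3352
3352 > 1728 → abundant

s(1728) = 3352 (abundant)


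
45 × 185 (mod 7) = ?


45 × 185 = 8325
8325 mod 7 = 2


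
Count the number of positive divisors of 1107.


1107 = 3^3 × 41^1
d(1107) = (3+1) × (1+1) = 8

8 divisors


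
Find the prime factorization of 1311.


1311 / 3 = 437
437 / 19 = 23
23 / 23 = 1
1311 = 3 × 19 × 23


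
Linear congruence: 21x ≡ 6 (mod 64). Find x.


GCD(21, 64) = 1, unique solution
a^(-1) mod 64 = 61
x = 61 * 6 mod 64 = 46

x ≡ 46 (mod 64)


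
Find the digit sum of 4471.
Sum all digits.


4 + 4 + 7 + 1 = 16


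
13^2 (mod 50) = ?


13^1 mod 50 = 13
13^2 mod 50 = 19


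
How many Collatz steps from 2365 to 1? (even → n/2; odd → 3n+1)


2365 → 7096 → 3548 → 1774 → 887 → 2662 → 1331 → 3994 → 1997 → 5992 → 2996 → 1498 → 749 → 2248 → 1124 → 562 → 281 → 844 → 422 → 211 → 634 → 317 → 952 → 476 → 238 → 119 → 358 → 179 → 538 → 269 → 808 → 404 → 202 → 101 → 304 → 152 → 76 → 38 → 19 → 58 → 29 → 88 → 44 → 22 → 11 → 34 → 17 → 52 → 26 → 13 → 40 → 20 → 10 → 5 → 16 → 8 → 4 → 2 → 1
Total steps = 58

58 steps


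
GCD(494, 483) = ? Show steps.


494 = 1 * 483 + 11
483 = 43 * 11 + 10
11 = 1 * 10 + 1
10 = 10 * 1 + 0
GCD = 1


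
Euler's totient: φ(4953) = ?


4953 = 3 × 13 × 127
Prime factors: 3, 13, 127
φ(4953) = 4953 × (1-1/3) × (1-1/13) × (1-1/127)
= 4953 × 2/3 × 12/13 × 126/127 = 3024

φ(4953) = 3024


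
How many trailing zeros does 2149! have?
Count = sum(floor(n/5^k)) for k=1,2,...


floor(2149/5) = 429
floor(2149/25) = 85
floor(2149/125) = 17
floor(2149/625) = 3
Total = 534

534 trailing zeros


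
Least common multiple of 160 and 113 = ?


GCD(160, 113) = 1
LCM = 160*113/1 = 18080/1 = 18080

LCM = 18080


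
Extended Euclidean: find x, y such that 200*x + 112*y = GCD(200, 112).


Tabular extended Euclidean (each row: r = 200*s + 112*t):
r=200, s=1, t=0
r=112, s=0, t=1
q=1: r=88, s=1, t=-1   [200*(1) + 112*(-1) = 88]
q=1: r=24, s=-1, t=2   [200*(-1) + 112*(2) = 24]
q=3: r=16, s=4, t=-7   [200*(4) + 112*(-7) = 16]
q=1: r=8, s=-5, t=9   [200*(-5) + 112*(9) = 8]
q=2: r=0, s=14, t=-25   [200*(14) + 112*(-25) = 0]
GCD = 8; from the row with r=8: x=-5, y=9
Check: 200*(-5) + 112*(9) = -1000 + 1008 = 8

GCD = 8, x = -5, y = 9


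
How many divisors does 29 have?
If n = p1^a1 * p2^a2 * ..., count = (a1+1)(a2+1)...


29 = 29^1
d(29) = (1+1) = 2

2 divisors


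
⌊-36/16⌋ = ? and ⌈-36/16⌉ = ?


-36/16 = -2.2500
floor = -3
ceil = -2

floor = -3, ceil = -2


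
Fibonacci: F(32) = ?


Sequence: 1, 1, 2, 3, 5, 8, 13, 21, 34, 55, 89, 144, 233, 377, 610, 987, 1597, 2584, 4181, 6765, 10946, 17711, 28657, 46368, 75025, 121393, 196418, 317811, 514229, 832040, 1346269, 2178309
F(32) = 2178309


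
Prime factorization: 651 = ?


651 / 3 = 217
217 / 7 = 31
31 / 31 = 1
651 = 3 × 7 × 31


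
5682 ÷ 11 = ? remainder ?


5682 = 11 * 516 + 6
Check: 5676 + 6 = 5682

q = 516, r = 6


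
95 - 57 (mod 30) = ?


95 - 57 = 38
38 mod 30 = 8


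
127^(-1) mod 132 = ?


Use the extended Euclidean algorithm on (132, 127); each row r = 132*s + 127*t:
r=132, s=1, t=0
r=127, s=0, t=1
q=1: r=5, s=1, t=-1   [132*(1) + 127*(-1) = 5]
q=25: r=2, s=-25, t=26   [132*(-25) + 127*(26) = 2]
q=2: r=1, s=51, t=-53   [132*(51) + 127*(-53) = 1]
q=2: r=0, s=-127, t=132   [132*(-127) + 127*(132) = 0]
GCD = 1 with t = -53, so 127*(-53) ≡ 1 (mod 132)
Inverse = -53 mod 132 = 79
Check: 127 * 79 = 10033 ≡ 1 (mod 132)

127^(-1) ≡ 79 (mod 132)


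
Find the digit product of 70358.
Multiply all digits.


7 × 0 × 3 × 5 × 8 = 0


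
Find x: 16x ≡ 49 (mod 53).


GCD(16, 53) = 1, unique solution
a^(-1) mod 53 = 10
x = 10 * 49 mod 53 = 13

x ≡ 13 (mod 53)


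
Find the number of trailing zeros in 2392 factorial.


floor(2392/5) = 478
floor(2392/25) = 95
floor(2392/125) = 19
floor(2392/625) = 3
Total = 595

595 trailing zeros


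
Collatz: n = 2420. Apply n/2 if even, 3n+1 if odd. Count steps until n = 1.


2420 → 1210 → 605 → 1816 → 908 → 454 → 227 → 682 → 341 → 1024 → 512 → 256 → 128 → 64 → 32 → 16 → 8 → 4 → 2 → 1
Total steps = 19

19 steps


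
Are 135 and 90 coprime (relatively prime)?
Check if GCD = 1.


Euclidean algorithm:
135 = 1 * 90 + 45
90 = 2 * 45 + 0
GCD(135, 90) = 45

No, not coprime (GCD = 45)


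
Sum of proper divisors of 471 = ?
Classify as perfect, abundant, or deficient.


Proper divisors: 1, 3, 157
Sum = 1 + 3 + 157 = 161
161 < 471 → deficient

s(471) = 161 (deficient)


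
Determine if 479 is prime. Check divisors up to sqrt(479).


Check divisors up to sqrt(479) = 21.8861
No divisors found.
479 is prime.

Yes, 479 is prime


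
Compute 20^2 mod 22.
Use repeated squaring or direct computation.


20^1 mod 22 = 20
20^2 mod 22 = 4


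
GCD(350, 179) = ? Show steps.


350 = 1 * 179 + 171
179 = 1 * 171 + 8
171 = 21 * 8 + 3
8 = 2 * 3 + 2
3 = 1 * 2 + 1
2 = 2 * 1 + 0
GCD = 1


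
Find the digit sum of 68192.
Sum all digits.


6 + 8 + 1 + 9 + 2 = 26


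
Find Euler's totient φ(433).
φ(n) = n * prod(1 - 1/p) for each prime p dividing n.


433 = 433
Prime factors: 433
φ(433) = 433 × (1-1/433)
= 433 × 432/433 = 432

φ(433) = 432


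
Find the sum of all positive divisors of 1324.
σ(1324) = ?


Divisors of 1324: 1, 2, 4, 331, 662, 1324
Sum = 1 + 2 + 4 + 331 + 662 + 1324 = 2324

σ(1324) = 2324


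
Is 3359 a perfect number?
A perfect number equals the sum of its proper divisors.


Proper divisors of 3359: 1
Sum = 1 = 1

No, 3359 is not perfect (1 ≠ 3359)


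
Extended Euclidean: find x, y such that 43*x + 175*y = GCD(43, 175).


Tabular extended Euclidean (each row: r = 43*s + 175*t):
r=43, s=1, t=0
r=175, s=0, t=1
q=0: r=43, s=1, t=0   [43*(1) + 175*(0) = 43]
q=4: r=3, s=-4, t=1   [43*(-4) + 175*(1) = 3]
q=14: r=1, s=57, t=-14   [43*(57) + 175*(-14) = 1]
q=3: r=0, s=-175, t=43   [43*(-175) + 175*(43) = 0]
GCD = 1; from the row with r=1: x=57, y=-14
Check: 43*(57) + 175*(-14) = 2451 - 2450 = 1

GCD = 1, x = 57, y = -14


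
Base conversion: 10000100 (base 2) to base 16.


10000100 (base 2) = 132 (decimal)
132 (decimal) = 84 (base 16)


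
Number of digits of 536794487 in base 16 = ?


536794487 in base 16 = 1FFED577
Number of digits = 8

8 digits (base 16)


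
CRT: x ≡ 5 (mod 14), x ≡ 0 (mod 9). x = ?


M = 14*9 = 126
M1 = M/14 = 9, M2 = M/9 = 14
M1^(-1) mod 14 = 11, M2^(-1) mod 9 = 2
x = 5*9*11 + 0*14*2 = 495
495 mod 126 = 117
Check: 117 mod 14 = 5 ✓, 117 mod 9 = 0 ✓

x ≡ 117 (mod 126)


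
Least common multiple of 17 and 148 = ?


GCD(17, 148) = 1
LCM = 17*148/1 = 2516/1 = 2516

LCM = 2516


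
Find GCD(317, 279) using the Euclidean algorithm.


317 = 1 * 279 + 38
279 = 7 * 38 + 13
38 = 2 * 13 + 12
13 = 1 * 12 + 1
12 = 12 * 1 + 0
GCD = 1


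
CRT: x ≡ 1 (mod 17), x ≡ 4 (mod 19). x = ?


M = 17*19 = 323
M1 = M/17 = 19, M2 = M/19 = 17
M1^(-1) mod 17 = 9, M2^(-1) mod 19 = 9
x = 1*19*9 + 4*17*9 = 783
783 mod 323 = 137
Check: 137 mod 17 = 1 ✓, 137 mod 19 = 4 ✓

x ≡ 137 (mod 323)


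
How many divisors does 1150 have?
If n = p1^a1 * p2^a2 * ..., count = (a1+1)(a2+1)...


1150 = 2^1 × 5^2 × 23^1
d(1150) = (1+1) × (2+1) × (1+1) = 12

12 divisors


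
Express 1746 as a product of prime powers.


1746 / 2 = 873
873 / 3 = 291
291 / 3 = 97
97 / 97 = 1
1746 = 2 × 3^2 × 97


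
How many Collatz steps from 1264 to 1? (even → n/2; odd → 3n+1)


1264 → 632 → 316 → 158 → 79 → 238 → 119 → 358 → 179 → 538 → 269 → 808 → 404 → 202 → 101 → 304 → 152 → 76 → 38 → 19 → 58 → 29 → 88 → 44 → 22 → 11 → 34 → 17 → 52 → 26 → 13 → 40 → 20 → 10 → 5 → 16 → 8 → 4 → 2 → 1
Total steps = 39

39 steps


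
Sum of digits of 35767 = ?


3 + 5 + 7 + 6 + 7 = 28


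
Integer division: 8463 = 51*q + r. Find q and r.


8463 = 51 * 165 + 48
Check: 8415 + 48 = 8463

q = 165, r = 48


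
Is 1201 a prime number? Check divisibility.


Check divisors up to sqrt(1201) = 34.6554
No divisors found.
1201 is prime.

Yes, 1201 is prime


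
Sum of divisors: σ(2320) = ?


Divisors of 2320: 1, 2, 4, 5, 8, 10, 16, 20, 29, 40, 58, 80, 116, 145, 232, 290, 464, 580, 1160, 2320
Sum = 1 + 2 + 4 + 5 + 8 + 10 + 16 + 20 + 29 + 40 + 58 + 80 + 116 + 145 + 232 + 290 + 464 + 580 + 1160 + 2320 = 5580

σ(2320) = 5580


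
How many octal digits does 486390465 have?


486390465 in base 8 = 3477335301
Number of digits = 10

10 digits (base 8)


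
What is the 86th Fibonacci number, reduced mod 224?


F(k) mod 224 for k=1..86:
1, 1, 2, 3, 5, 8, 13, 21, 34, 55, 89, 144, 9, 153, 162, 91, 29, 120, 149, 45, 194, 15, 209, 0, 209, 209, 194, 179, 149, 104, 29, 133, 162, 71, 9, 80, 89, 169, 34, 203, 13, 216, 5, 221, 2, 223, 1, 0, 1, 1, 2, 3, 5, 8, 13, 21, 34, 55, 89, 144, 9, 153, 162, 91, 29, 120, 149, 45, 194, 15, 209, 0, 209, 209, 194, 179, 149, 104, 29, 133, 162, 71, 9, 80, 89, 169
F(86) mod 224 = 169


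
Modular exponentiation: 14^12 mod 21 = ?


14^1 mod 21 = 14
14^2 mod 21 = 7
14^3 mod 21 = 14
14^4 mod 21 = 7
14^5 mod 21 = 14
14^6 mod 21 = 7
14^7 mod 21 = 14
14^8 mod 21 = 7
14^9 mod 21 = 14
14^10 mod 21 = 7
14^11 mod 21 = 14
14^12 mod 21 = 7


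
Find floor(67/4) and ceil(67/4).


67/4 = 16.7500
floor = 16
ceil = 17

floor = 16, ceil = 17


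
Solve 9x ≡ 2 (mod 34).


GCD(9, 34) = 1, unique solution
a^(-1) mod 34 = 19
x = 19 * 2 mod 34 = 4

x ≡ 4 (mod 34)


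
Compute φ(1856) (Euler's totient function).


1856 = 2^6 × 29
Prime factors: 2, 29
φ(1856) = 1856 × (1-1/2) × (1-1/29)
= 1856 × 1/2 × 28/29 = 896

φ(1856) = 896


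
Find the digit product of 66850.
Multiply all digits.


6 × 6 × 8 × 5 × 0 = 0


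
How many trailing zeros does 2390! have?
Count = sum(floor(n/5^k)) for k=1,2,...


floor(2390/5) = 478
floor(2390/25) = 95
floor(2390/125) = 19
floor(2390/625) = 3
Total = 595

595 trailing zeros


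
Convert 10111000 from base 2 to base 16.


10111000 (base 2) = 184 (decimal)
184 (decimal) = B8 (base 16)


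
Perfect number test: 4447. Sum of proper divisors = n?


Proper divisors of 4447: 1
Sum = 1 = 1

No, 4447 is not perfect (1 ≠ 4447)
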